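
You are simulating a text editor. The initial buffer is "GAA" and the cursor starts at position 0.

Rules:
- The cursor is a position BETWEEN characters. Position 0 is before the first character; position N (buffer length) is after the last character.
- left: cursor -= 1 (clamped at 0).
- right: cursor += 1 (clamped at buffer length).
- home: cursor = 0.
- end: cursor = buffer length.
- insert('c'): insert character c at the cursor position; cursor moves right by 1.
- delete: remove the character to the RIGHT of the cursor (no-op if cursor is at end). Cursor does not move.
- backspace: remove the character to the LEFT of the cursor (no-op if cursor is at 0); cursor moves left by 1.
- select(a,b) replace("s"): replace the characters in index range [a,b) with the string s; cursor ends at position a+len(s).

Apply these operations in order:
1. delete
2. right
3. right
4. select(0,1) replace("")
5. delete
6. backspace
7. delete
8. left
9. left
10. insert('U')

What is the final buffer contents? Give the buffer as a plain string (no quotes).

Answer: U

Derivation:
After op 1 (delete): buf='AA' cursor=0
After op 2 (right): buf='AA' cursor=1
After op 3 (right): buf='AA' cursor=2
After op 4 (select(0,1) replace("")): buf='A' cursor=0
After op 5 (delete): buf='(empty)' cursor=0
After op 6 (backspace): buf='(empty)' cursor=0
After op 7 (delete): buf='(empty)' cursor=0
After op 8 (left): buf='(empty)' cursor=0
After op 9 (left): buf='(empty)' cursor=0
After op 10 (insert('U')): buf='U' cursor=1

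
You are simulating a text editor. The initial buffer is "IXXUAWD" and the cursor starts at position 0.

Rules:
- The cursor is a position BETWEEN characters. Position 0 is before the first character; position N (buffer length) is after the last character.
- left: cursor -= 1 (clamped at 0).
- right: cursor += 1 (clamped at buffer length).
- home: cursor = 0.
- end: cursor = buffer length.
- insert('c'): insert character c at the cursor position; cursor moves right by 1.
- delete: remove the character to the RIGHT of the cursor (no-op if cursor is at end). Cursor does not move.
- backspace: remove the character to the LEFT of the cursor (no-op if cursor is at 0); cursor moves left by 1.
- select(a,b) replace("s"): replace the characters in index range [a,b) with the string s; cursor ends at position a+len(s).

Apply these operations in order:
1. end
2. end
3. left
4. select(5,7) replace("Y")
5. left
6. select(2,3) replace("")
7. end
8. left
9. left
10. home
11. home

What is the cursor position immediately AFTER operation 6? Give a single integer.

After op 1 (end): buf='IXXUAWD' cursor=7
After op 2 (end): buf='IXXUAWD' cursor=7
After op 3 (left): buf='IXXUAWD' cursor=6
After op 4 (select(5,7) replace("Y")): buf='IXXUAY' cursor=6
After op 5 (left): buf='IXXUAY' cursor=5
After op 6 (select(2,3) replace("")): buf='IXUAY' cursor=2

Answer: 2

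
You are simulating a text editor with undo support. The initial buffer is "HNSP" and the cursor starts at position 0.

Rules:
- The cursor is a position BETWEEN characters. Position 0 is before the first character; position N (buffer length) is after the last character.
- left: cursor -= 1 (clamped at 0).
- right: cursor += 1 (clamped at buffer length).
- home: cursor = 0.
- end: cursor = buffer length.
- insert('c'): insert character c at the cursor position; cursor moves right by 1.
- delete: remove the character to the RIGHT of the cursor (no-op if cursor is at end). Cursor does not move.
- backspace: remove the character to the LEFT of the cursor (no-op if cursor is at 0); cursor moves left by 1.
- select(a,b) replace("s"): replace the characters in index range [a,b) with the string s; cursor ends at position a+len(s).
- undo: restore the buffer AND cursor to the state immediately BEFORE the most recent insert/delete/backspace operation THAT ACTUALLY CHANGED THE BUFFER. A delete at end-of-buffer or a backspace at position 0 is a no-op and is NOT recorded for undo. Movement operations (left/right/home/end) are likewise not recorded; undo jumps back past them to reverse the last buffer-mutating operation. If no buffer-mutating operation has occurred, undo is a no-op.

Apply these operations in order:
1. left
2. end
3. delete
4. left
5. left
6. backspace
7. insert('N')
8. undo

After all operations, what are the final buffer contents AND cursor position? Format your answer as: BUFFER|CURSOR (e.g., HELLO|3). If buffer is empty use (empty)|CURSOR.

Answer: HSP|1

Derivation:
After op 1 (left): buf='HNSP' cursor=0
After op 2 (end): buf='HNSP' cursor=4
After op 3 (delete): buf='HNSP' cursor=4
After op 4 (left): buf='HNSP' cursor=3
After op 5 (left): buf='HNSP' cursor=2
After op 6 (backspace): buf='HSP' cursor=1
After op 7 (insert('N')): buf='HNSP' cursor=2
After op 8 (undo): buf='HSP' cursor=1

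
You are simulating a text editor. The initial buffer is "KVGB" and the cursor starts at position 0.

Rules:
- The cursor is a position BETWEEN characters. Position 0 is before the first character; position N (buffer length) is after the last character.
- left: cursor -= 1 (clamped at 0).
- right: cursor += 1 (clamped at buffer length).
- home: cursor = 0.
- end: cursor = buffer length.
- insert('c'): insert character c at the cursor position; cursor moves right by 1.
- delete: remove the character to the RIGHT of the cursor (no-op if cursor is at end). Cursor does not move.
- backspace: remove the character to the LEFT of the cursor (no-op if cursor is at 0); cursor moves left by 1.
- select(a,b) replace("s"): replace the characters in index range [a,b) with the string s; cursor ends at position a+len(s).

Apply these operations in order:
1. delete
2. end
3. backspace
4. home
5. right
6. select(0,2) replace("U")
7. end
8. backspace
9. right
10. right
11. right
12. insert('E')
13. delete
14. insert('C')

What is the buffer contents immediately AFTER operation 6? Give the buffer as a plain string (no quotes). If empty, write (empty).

Answer: U

Derivation:
After op 1 (delete): buf='VGB' cursor=0
After op 2 (end): buf='VGB' cursor=3
After op 3 (backspace): buf='VG' cursor=2
After op 4 (home): buf='VG' cursor=0
After op 5 (right): buf='VG' cursor=1
After op 6 (select(0,2) replace("U")): buf='U' cursor=1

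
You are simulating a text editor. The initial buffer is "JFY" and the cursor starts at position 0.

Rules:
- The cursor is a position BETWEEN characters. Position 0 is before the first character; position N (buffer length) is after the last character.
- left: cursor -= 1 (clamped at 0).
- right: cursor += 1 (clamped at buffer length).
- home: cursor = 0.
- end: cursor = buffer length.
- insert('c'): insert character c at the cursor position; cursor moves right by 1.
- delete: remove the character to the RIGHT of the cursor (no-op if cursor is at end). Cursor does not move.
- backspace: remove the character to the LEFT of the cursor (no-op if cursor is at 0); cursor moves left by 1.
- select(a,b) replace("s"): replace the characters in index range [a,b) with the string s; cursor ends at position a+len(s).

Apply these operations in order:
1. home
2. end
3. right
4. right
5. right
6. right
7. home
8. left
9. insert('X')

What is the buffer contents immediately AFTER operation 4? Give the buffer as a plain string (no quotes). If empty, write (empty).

Answer: JFY

Derivation:
After op 1 (home): buf='JFY' cursor=0
After op 2 (end): buf='JFY' cursor=3
After op 3 (right): buf='JFY' cursor=3
After op 4 (right): buf='JFY' cursor=3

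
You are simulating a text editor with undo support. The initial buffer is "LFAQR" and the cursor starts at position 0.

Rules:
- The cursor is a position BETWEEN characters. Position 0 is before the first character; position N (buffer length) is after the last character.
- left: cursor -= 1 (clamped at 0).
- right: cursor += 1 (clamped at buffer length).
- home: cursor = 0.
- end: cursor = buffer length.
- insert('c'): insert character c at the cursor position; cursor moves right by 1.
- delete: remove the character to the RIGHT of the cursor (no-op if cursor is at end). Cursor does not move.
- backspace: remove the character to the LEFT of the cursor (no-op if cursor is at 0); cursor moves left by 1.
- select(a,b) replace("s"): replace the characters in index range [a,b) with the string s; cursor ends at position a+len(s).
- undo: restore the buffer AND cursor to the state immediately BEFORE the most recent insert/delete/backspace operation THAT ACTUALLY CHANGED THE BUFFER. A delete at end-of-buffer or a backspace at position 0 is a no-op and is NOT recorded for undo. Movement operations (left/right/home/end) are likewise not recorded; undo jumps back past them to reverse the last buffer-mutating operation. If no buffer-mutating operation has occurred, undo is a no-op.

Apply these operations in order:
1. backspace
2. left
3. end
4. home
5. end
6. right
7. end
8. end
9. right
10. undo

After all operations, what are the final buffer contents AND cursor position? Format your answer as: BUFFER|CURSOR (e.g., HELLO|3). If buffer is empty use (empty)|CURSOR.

After op 1 (backspace): buf='LFAQR' cursor=0
After op 2 (left): buf='LFAQR' cursor=0
After op 3 (end): buf='LFAQR' cursor=5
After op 4 (home): buf='LFAQR' cursor=0
After op 5 (end): buf='LFAQR' cursor=5
After op 6 (right): buf='LFAQR' cursor=5
After op 7 (end): buf='LFAQR' cursor=5
After op 8 (end): buf='LFAQR' cursor=5
After op 9 (right): buf='LFAQR' cursor=5
After op 10 (undo): buf='LFAQR' cursor=5

Answer: LFAQR|5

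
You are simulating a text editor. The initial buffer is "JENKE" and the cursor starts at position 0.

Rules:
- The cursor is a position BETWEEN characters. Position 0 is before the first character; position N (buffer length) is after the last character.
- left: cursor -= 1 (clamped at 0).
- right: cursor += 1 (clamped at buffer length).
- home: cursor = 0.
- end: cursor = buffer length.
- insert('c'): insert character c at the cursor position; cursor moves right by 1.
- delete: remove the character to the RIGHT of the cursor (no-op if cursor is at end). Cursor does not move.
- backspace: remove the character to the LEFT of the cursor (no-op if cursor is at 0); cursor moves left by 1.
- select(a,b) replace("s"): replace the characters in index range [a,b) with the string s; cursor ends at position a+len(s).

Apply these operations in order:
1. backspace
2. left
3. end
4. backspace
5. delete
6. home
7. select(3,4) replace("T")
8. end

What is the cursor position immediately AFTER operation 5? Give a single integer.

After op 1 (backspace): buf='JENKE' cursor=0
After op 2 (left): buf='JENKE' cursor=0
After op 3 (end): buf='JENKE' cursor=5
After op 4 (backspace): buf='JENK' cursor=4
After op 5 (delete): buf='JENK' cursor=4

Answer: 4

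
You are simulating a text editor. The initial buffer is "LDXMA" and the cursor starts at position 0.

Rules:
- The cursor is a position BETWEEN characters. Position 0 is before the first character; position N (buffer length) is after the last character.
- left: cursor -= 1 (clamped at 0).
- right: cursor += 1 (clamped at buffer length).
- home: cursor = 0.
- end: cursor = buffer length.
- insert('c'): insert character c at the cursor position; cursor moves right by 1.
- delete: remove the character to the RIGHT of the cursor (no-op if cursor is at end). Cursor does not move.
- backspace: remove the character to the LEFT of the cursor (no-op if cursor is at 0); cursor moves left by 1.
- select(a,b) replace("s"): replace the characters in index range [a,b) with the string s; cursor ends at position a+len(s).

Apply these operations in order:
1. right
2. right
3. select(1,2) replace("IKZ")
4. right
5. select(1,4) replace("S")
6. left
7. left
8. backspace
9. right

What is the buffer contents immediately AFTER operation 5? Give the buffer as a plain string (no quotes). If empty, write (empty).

After op 1 (right): buf='LDXMA' cursor=1
After op 2 (right): buf='LDXMA' cursor=2
After op 3 (select(1,2) replace("IKZ")): buf='LIKZXMA' cursor=4
After op 4 (right): buf='LIKZXMA' cursor=5
After op 5 (select(1,4) replace("S")): buf='LSXMA' cursor=2

Answer: LSXMA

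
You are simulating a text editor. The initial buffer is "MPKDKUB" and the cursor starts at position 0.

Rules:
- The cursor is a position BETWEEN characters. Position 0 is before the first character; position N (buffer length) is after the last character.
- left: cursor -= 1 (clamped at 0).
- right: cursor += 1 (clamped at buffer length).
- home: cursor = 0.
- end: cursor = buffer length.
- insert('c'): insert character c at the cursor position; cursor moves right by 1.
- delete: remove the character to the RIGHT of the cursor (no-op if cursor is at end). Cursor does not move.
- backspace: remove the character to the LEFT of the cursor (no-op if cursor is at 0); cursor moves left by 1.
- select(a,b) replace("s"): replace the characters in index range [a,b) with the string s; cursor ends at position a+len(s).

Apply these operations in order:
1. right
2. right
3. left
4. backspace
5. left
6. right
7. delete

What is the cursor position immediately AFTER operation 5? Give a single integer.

After op 1 (right): buf='MPKDKUB' cursor=1
After op 2 (right): buf='MPKDKUB' cursor=2
After op 3 (left): buf='MPKDKUB' cursor=1
After op 4 (backspace): buf='PKDKUB' cursor=0
After op 5 (left): buf='PKDKUB' cursor=0

Answer: 0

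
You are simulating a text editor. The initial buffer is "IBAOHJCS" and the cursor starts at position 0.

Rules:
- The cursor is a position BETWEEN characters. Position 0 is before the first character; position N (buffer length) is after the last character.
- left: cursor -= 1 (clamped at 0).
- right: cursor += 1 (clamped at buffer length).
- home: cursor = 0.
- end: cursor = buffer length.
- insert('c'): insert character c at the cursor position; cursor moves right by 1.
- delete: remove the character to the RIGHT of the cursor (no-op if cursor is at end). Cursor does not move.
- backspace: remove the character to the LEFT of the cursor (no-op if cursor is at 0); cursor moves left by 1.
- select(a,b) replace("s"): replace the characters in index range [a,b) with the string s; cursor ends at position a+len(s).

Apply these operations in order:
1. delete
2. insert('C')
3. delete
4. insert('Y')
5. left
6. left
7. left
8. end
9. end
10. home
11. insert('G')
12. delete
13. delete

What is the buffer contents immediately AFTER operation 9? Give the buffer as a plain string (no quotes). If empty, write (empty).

After op 1 (delete): buf='BAOHJCS' cursor=0
After op 2 (insert('C')): buf='CBAOHJCS' cursor=1
After op 3 (delete): buf='CAOHJCS' cursor=1
After op 4 (insert('Y')): buf='CYAOHJCS' cursor=2
After op 5 (left): buf='CYAOHJCS' cursor=1
After op 6 (left): buf='CYAOHJCS' cursor=0
After op 7 (left): buf='CYAOHJCS' cursor=0
After op 8 (end): buf='CYAOHJCS' cursor=8
After op 9 (end): buf='CYAOHJCS' cursor=8

Answer: CYAOHJCS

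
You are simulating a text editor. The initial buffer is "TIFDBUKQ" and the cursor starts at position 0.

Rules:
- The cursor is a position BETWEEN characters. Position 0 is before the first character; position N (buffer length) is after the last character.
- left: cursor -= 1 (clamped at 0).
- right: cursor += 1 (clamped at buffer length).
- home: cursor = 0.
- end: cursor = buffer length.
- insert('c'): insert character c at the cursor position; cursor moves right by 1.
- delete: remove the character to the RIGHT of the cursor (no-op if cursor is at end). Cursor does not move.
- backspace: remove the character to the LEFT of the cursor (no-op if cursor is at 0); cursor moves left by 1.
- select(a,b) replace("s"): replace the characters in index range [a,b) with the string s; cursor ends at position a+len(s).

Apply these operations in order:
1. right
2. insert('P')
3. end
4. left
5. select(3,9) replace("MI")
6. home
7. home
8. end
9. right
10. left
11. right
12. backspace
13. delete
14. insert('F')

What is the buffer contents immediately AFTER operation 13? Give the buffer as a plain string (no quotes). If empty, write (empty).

After op 1 (right): buf='TIFDBUKQ' cursor=1
After op 2 (insert('P')): buf='TPIFDBUKQ' cursor=2
After op 3 (end): buf='TPIFDBUKQ' cursor=9
After op 4 (left): buf='TPIFDBUKQ' cursor=8
After op 5 (select(3,9) replace("MI")): buf='TPIMI' cursor=5
After op 6 (home): buf='TPIMI' cursor=0
After op 7 (home): buf='TPIMI' cursor=0
After op 8 (end): buf='TPIMI' cursor=5
After op 9 (right): buf='TPIMI' cursor=5
After op 10 (left): buf='TPIMI' cursor=4
After op 11 (right): buf='TPIMI' cursor=5
After op 12 (backspace): buf='TPIM' cursor=4
After op 13 (delete): buf='TPIM' cursor=4

Answer: TPIM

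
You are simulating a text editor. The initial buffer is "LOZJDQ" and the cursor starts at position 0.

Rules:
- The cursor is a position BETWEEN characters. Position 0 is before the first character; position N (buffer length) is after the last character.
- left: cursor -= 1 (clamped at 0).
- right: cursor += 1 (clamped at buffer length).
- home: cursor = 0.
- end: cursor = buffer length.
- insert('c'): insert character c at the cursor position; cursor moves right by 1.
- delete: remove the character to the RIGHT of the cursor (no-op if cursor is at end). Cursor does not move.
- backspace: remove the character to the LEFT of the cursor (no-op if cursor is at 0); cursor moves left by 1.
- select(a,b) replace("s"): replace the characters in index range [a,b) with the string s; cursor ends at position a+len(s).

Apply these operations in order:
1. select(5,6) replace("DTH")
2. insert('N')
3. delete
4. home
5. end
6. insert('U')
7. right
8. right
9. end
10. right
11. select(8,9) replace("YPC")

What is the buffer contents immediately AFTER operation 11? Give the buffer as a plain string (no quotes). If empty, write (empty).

After op 1 (select(5,6) replace("DTH")): buf='LOZJDDTH' cursor=8
After op 2 (insert('N')): buf='LOZJDDTHN' cursor=9
After op 3 (delete): buf='LOZJDDTHN' cursor=9
After op 4 (home): buf='LOZJDDTHN' cursor=0
After op 5 (end): buf='LOZJDDTHN' cursor=9
After op 6 (insert('U')): buf='LOZJDDTHNU' cursor=10
After op 7 (right): buf='LOZJDDTHNU' cursor=10
After op 8 (right): buf='LOZJDDTHNU' cursor=10
After op 9 (end): buf='LOZJDDTHNU' cursor=10
After op 10 (right): buf='LOZJDDTHNU' cursor=10
After op 11 (select(8,9) replace("YPC")): buf='LOZJDDTHYPCU' cursor=11

Answer: LOZJDDTHYPCU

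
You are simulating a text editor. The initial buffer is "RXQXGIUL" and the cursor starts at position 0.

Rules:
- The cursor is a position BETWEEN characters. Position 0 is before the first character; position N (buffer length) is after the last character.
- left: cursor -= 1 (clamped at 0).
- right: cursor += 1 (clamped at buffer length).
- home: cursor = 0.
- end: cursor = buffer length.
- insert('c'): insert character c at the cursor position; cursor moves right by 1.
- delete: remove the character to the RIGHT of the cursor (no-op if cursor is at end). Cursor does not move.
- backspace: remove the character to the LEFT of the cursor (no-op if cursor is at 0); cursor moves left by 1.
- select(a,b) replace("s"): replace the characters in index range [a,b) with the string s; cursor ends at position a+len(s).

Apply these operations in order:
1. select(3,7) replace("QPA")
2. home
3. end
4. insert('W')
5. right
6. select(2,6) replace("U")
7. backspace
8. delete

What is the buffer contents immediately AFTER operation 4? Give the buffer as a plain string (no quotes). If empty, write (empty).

After op 1 (select(3,7) replace("QPA")): buf='RXQQPAL' cursor=6
After op 2 (home): buf='RXQQPAL' cursor=0
After op 3 (end): buf='RXQQPAL' cursor=7
After op 4 (insert('W')): buf='RXQQPALW' cursor=8

Answer: RXQQPALW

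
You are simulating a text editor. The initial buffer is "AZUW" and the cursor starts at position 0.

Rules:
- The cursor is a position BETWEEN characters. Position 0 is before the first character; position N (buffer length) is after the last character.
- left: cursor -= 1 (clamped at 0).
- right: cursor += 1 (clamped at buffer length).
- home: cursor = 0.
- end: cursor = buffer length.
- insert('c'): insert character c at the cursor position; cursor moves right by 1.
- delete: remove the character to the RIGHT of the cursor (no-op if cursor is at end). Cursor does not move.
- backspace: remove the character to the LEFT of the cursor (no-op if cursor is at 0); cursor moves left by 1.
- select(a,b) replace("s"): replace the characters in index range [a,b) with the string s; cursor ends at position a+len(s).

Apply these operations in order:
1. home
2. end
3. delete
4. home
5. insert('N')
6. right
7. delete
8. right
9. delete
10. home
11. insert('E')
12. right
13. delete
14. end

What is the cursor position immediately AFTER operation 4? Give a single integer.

After op 1 (home): buf='AZUW' cursor=0
After op 2 (end): buf='AZUW' cursor=4
After op 3 (delete): buf='AZUW' cursor=4
After op 4 (home): buf='AZUW' cursor=0

Answer: 0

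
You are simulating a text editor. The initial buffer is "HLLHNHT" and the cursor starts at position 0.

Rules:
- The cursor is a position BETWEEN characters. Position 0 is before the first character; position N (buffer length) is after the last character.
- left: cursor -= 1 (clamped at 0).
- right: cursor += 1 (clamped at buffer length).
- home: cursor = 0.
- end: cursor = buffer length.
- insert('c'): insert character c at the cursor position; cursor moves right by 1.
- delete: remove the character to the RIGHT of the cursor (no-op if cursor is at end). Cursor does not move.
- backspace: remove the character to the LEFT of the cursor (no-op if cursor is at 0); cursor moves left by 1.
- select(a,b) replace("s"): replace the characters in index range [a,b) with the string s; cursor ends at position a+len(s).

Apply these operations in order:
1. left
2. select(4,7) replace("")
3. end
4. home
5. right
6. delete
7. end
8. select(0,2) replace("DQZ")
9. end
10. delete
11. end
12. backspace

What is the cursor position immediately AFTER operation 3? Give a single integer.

Answer: 4

Derivation:
After op 1 (left): buf='HLLHNHT' cursor=0
After op 2 (select(4,7) replace("")): buf='HLLH' cursor=4
After op 3 (end): buf='HLLH' cursor=4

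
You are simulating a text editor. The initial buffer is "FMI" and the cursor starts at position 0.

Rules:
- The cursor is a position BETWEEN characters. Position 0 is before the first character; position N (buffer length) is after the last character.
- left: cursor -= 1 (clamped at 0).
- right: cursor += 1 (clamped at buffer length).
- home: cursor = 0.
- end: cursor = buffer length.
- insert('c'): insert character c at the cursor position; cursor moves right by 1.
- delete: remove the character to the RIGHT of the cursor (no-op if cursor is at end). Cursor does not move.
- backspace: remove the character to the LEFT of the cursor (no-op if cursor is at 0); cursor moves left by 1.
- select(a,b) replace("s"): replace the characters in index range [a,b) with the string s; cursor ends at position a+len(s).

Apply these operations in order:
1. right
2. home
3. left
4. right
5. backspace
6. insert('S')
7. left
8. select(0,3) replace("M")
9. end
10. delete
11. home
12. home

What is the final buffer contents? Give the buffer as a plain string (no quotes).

After op 1 (right): buf='FMI' cursor=1
After op 2 (home): buf='FMI' cursor=0
After op 3 (left): buf='FMI' cursor=0
After op 4 (right): buf='FMI' cursor=1
After op 5 (backspace): buf='MI' cursor=0
After op 6 (insert('S')): buf='SMI' cursor=1
After op 7 (left): buf='SMI' cursor=0
After op 8 (select(0,3) replace("M")): buf='M' cursor=1
After op 9 (end): buf='M' cursor=1
After op 10 (delete): buf='M' cursor=1
After op 11 (home): buf='M' cursor=0
After op 12 (home): buf='M' cursor=0

Answer: M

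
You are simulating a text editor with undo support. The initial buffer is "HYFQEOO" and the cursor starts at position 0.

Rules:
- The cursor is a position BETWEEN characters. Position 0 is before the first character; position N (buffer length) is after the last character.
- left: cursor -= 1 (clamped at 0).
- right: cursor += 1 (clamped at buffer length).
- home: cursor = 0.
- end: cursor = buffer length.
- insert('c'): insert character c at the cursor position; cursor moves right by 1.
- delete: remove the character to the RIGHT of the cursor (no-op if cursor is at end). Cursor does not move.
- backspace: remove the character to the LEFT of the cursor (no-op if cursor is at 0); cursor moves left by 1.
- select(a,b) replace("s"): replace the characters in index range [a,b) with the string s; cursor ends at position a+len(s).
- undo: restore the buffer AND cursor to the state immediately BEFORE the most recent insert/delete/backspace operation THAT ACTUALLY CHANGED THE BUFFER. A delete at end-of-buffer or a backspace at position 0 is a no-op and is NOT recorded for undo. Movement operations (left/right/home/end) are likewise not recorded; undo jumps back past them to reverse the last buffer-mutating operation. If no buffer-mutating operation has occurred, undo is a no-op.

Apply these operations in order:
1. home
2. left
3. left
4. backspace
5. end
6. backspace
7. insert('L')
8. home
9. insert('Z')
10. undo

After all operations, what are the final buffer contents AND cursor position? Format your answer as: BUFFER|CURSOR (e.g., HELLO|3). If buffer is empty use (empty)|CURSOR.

After op 1 (home): buf='HYFQEOO' cursor=0
After op 2 (left): buf='HYFQEOO' cursor=0
After op 3 (left): buf='HYFQEOO' cursor=0
After op 4 (backspace): buf='HYFQEOO' cursor=0
After op 5 (end): buf='HYFQEOO' cursor=7
After op 6 (backspace): buf='HYFQEO' cursor=6
After op 7 (insert('L')): buf='HYFQEOL' cursor=7
After op 8 (home): buf='HYFQEOL' cursor=0
After op 9 (insert('Z')): buf='ZHYFQEOL' cursor=1
After op 10 (undo): buf='HYFQEOL' cursor=0

Answer: HYFQEOL|0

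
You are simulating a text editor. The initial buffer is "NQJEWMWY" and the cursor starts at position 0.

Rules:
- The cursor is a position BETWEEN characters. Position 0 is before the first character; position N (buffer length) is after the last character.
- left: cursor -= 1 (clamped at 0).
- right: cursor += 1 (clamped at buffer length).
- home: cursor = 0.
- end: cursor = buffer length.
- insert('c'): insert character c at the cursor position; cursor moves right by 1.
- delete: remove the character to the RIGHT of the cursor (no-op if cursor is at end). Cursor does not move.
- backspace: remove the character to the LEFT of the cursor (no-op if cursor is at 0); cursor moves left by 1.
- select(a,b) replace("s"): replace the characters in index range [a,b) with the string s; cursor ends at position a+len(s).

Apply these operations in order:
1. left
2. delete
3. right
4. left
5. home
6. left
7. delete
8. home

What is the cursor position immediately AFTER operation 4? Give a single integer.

Answer: 0

Derivation:
After op 1 (left): buf='NQJEWMWY' cursor=0
After op 2 (delete): buf='QJEWMWY' cursor=0
After op 3 (right): buf='QJEWMWY' cursor=1
After op 4 (left): buf='QJEWMWY' cursor=0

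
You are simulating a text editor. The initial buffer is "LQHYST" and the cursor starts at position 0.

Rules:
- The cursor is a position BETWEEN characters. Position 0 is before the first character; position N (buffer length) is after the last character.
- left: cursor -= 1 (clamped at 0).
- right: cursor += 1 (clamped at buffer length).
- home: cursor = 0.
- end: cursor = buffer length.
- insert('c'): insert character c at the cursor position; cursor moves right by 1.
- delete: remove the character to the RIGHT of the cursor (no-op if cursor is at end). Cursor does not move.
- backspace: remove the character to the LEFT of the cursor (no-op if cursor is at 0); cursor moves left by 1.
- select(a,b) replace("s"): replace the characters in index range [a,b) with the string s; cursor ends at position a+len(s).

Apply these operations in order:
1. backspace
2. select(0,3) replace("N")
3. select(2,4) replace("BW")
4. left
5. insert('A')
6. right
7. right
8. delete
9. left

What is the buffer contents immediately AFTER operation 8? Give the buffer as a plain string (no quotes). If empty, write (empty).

After op 1 (backspace): buf='LQHYST' cursor=0
After op 2 (select(0,3) replace("N")): buf='NYST' cursor=1
After op 3 (select(2,4) replace("BW")): buf='NYBW' cursor=4
After op 4 (left): buf='NYBW' cursor=3
After op 5 (insert('A')): buf='NYBAW' cursor=4
After op 6 (right): buf='NYBAW' cursor=5
After op 7 (right): buf='NYBAW' cursor=5
After op 8 (delete): buf='NYBAW' cursor=5

Answer: NYBAW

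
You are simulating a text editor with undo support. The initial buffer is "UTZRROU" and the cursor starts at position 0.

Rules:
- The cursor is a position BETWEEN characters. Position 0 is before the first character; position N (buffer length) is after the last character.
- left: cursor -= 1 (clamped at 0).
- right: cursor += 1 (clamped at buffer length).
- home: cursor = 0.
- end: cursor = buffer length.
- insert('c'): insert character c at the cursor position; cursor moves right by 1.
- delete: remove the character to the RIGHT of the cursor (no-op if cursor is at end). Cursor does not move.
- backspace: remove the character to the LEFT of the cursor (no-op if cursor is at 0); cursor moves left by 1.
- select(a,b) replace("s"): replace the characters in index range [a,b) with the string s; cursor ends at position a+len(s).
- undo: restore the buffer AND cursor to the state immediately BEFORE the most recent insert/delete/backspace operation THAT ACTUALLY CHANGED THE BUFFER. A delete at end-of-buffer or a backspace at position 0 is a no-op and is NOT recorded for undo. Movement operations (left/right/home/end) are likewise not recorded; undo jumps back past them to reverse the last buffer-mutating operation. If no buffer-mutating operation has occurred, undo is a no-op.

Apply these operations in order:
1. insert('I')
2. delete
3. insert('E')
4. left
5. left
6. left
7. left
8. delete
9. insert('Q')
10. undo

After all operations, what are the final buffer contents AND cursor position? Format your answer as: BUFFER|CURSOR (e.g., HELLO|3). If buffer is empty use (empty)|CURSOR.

Answer: ETZRROU|0

Derivation:
After op 1 (insert('I')): buf='IUTZRROU' cursor=1
After op 2 (delete): buf='ITZRROU' cursor=1
After op 3 (insert('E')): buf='IETZRROU' cursor=2
After op 4 (left): buf='IETZRROU' cursor=1
After op 5 (left): buf='IETZRROU' cursor=0
After op 6 (left): buf='IETZRROU' cursor=0
After op 7 (left): buf='IETZRROU' cursor=0
After op 8 (delete): buf='ETZRROU' cursor=0
After op 9 (insert('Q')): buf='QETZRROU' cursor=1
After op 10 (undo): buf='ETZRROU' cursor=0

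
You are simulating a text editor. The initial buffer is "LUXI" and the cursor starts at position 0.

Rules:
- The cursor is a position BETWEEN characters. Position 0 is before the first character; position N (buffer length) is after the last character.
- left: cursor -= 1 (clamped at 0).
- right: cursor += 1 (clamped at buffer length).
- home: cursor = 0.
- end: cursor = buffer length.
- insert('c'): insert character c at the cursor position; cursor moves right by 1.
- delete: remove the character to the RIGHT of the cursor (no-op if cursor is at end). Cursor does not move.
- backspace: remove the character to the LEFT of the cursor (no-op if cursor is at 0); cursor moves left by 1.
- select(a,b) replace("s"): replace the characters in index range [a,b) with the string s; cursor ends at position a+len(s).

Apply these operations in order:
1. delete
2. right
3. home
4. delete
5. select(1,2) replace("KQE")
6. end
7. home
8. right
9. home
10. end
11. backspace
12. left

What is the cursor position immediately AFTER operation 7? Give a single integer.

Answer: 0

Derivation:
After op 1 (delete): buf='UXI' cursor=0
After op 2 (right): buf='UXI' cursor=1
After op 3 (home): buf='UXI' cursor=0
After op 4 (delete): buf='XI' cursor=0
After op 5 (select(1,2) replace("KQE")): buf='XKQE' cursor=4
After op 6 (end): buf='XKQE' cursor=4
After op 7 (home): buf='XKQE' cursor=0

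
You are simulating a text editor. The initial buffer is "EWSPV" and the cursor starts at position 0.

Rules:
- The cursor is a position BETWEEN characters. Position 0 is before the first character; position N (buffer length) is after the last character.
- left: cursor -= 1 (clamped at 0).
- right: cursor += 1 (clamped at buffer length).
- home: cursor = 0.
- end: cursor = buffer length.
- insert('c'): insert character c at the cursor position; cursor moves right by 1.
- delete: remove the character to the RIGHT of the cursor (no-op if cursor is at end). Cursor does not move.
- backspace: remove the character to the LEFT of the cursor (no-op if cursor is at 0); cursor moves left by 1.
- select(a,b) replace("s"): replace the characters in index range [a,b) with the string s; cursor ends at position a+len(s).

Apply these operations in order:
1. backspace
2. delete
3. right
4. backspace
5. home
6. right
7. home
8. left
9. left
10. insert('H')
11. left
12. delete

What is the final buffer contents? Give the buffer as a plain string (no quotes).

Answer: SPV

Derivation:
After op 1 (backspace): buf='EWSPV' cursor=0
After op 2 (delete): buf='WSPV' cursor=0
After op 3 (right): buf='WSPV' cursor=1
After op 4 (backspace): buf='SPV' cursor=0
After op 5 (home): buf='SPV' cursor=0
After op 6 (right): buf='SPV' cursor=1
After op 7 (home): buf='SPV' cursor=0
After op 8 (left): buf='SPV' cursor=0
After op 9 (left): buf='SPV' cursor=0
After op 10 (insert('H')): buf='HSPV' cursor=1
After op 11 (left): buf='HSPV' cursor=0
After op 12 (delete): buf='SPV' cursor=0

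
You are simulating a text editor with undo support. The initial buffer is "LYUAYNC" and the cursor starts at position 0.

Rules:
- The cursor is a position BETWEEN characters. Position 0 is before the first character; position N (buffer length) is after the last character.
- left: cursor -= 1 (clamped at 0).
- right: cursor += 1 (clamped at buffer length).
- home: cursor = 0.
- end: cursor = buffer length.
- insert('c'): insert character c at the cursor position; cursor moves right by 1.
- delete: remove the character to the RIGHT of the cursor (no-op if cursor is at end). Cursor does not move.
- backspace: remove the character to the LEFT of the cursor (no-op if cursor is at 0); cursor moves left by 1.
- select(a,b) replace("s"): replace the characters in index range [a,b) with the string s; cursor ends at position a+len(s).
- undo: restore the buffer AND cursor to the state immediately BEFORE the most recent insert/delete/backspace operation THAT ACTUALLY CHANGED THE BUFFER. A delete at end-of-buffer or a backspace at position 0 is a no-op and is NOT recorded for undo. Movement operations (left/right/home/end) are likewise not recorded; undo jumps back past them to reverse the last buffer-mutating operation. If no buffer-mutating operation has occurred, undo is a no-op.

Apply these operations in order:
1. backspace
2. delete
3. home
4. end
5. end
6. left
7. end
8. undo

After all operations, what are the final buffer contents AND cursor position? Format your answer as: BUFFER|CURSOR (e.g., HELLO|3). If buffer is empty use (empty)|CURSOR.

After op 1 (backspace): buf='LYUAYNC' cursor=0
After op 2 (delete): buf='YUAYNC' cursor=0
After op 3 (home): buf='YUAYNC' cursor=0
After op 4 (end): buf='YUAYNC' cursor=6
After op 5 (end): buf='YUAYNC' cursor=6
After op 6 (left): buf='YUAYNC' cursor=5
After op 7 (end): buf='YUAYNC' cursor=6
After op 8 (undo): buf='LYUAYNC' cursor=0

Answer: LYUAYNC|0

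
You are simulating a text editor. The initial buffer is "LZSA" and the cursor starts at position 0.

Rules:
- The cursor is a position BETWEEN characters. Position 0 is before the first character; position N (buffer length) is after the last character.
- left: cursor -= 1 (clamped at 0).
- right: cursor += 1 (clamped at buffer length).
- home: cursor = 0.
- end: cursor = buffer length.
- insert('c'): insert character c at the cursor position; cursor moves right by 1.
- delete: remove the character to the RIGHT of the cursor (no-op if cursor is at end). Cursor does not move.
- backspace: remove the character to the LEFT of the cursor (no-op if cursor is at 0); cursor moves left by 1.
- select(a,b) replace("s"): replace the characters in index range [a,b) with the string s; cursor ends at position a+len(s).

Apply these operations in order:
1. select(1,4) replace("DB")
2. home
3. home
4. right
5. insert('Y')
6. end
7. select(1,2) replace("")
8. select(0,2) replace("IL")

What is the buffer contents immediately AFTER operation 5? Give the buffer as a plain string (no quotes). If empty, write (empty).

After op 1 (select(1,4) replace("DB")): buf='LDB' cursor=3
After op 2 (home): buf='LDB' cursor=0
After op 3 (home): buf='LDB' cursor=0
After op 4 (right): buf='LDB' cursor=1
After op 5 (insert('Y')): buf='LYDB' cursor=2

Answer: LYDB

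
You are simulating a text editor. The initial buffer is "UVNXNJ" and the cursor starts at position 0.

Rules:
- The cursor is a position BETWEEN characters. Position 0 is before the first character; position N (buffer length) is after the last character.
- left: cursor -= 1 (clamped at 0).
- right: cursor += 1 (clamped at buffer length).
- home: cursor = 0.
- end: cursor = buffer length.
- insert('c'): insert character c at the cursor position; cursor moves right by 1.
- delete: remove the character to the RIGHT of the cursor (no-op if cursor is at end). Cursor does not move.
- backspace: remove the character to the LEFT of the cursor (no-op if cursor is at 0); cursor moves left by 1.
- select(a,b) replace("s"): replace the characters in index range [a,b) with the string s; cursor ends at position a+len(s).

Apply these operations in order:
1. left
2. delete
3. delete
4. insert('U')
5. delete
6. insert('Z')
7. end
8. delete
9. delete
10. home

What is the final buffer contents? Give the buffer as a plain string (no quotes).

After op 1 (left): buf='UVNXNJ' cursor=0
After op 2 (delete): buf='VNXNJ' cursor=0
After op 3 (delete): buf='NXNJ' cursor=0
After op 4 (insert('U')): buf='UNXNJ' cursor=1
After op 5 (delete): buf='UXNJ' cursor=1
After op 6 (insert('Z')): buf='UZXNJ' cursor=2
After op 7 (end): buf='UZXNJ' cursor=5
After op 8 (delete): buf='UZXNJ' cursor=5
After op 9 (delete): buf='UZXNJ' cursor=5
After op 10 (home): buf='UZXNJ' cursor=0

Answer: UZXNJ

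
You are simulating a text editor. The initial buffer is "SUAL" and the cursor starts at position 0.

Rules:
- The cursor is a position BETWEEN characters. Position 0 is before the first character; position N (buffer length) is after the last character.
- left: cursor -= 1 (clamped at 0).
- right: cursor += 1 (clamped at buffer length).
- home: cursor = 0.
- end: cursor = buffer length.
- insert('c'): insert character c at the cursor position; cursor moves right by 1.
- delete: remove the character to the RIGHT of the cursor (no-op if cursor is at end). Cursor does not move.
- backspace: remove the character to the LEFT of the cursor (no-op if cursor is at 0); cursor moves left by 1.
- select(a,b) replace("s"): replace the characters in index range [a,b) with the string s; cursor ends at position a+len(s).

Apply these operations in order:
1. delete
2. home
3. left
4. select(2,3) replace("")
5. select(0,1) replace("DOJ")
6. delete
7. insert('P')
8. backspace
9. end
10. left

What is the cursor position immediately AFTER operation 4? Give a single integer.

Answer: 2

Derivation:
After op 1 (delete): buf='UAL' cursor=0
After op 2 (home): buf='UAL' cursor=0
After op 3 (left): buf='UAL' cursor=0
After op 4 (select(2,3) replace("")): buf='UA' cursor=2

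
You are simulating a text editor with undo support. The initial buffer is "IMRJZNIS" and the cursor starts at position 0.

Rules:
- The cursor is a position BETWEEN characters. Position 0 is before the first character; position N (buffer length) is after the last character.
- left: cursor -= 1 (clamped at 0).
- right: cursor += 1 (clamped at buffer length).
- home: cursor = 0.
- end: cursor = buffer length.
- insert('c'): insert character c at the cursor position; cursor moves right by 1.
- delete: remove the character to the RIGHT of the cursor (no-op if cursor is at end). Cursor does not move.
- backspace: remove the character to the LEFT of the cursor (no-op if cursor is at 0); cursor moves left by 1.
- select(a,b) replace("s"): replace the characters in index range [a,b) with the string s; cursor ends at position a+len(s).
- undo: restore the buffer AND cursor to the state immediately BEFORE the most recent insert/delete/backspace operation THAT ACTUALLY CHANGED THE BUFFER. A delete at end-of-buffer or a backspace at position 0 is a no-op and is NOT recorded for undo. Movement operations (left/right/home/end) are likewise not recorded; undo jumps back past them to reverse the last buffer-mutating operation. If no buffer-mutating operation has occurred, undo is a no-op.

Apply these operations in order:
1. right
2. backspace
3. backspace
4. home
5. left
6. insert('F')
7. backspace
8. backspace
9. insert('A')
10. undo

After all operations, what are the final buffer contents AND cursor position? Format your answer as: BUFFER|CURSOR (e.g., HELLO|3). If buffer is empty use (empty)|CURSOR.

After op 1 (right): buf='IMRJZNIS' cursor=1
After op 2 (backspace): buf='MRJZNIS' cursor=0
After op 3 (backspace): buf='MRJZNIS' cursor=0
After op 4 (home): buf='MRJZNIS' cursor=0
After op 5 (left): buf='MRJZNIS' cursor=0
After op 6 (insert('F')): buf='FMRJZNIS' cursor=1
After op 7 (backspace): buf='MRJZNIS' cursor=0
After op 8 (backspace): buf='MRJZNIS' cursor=0
After op 9 (insert('A')): buf='AMRJZNIS' cursor=1
After op 10 (undo): buf='MRJZNIS' cursor=0

Answer: MRJZNIS|0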